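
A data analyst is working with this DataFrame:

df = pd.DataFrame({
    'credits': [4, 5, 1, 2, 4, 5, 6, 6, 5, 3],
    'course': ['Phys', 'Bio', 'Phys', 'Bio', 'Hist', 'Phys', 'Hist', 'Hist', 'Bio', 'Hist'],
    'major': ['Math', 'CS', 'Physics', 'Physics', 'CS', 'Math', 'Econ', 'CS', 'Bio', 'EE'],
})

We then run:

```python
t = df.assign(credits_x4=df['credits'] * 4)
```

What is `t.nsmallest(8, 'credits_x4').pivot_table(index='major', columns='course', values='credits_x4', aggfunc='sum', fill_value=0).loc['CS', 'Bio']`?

add column credits_x4 = df['credits'] * 4:
   credits course    major  credits_x4
0        4   Phys     Math          16
1        5    Bio       CS          20
2        1   Phys  Physics           4
3        2    Bio  Physics           8
4        4   Hist       CS          16
5        5   Phys     Math          20
6        6   Hist     Econ          24
7        6   Hist       CS          24
8        5    Bio      Bio          20
9        3   Hist       EE          12
take 8 rows with smallest credits_x4:
   credits course    major  credits_x4
2        1   Phys  Physics           4
3        2    Bio  Physics           8
9        3   Hist       EE          12
0        4   Phys     Math          16
4        4   Hist       CS          16
1        5    Bio       CS          20
5        5   Phys     Math          20
8        5    Bio      Bio          20
pivot: rows=major, cols=course, sum(credits_x4):
course   Bio  Hist  Phys
major                   
Bio       20     0     0
CS        20    16     0
EE         0    12     0
Math       0     0    36
Physics    8     0     4
Taking the value at row 'CS', column 'Bio' gives 20.

20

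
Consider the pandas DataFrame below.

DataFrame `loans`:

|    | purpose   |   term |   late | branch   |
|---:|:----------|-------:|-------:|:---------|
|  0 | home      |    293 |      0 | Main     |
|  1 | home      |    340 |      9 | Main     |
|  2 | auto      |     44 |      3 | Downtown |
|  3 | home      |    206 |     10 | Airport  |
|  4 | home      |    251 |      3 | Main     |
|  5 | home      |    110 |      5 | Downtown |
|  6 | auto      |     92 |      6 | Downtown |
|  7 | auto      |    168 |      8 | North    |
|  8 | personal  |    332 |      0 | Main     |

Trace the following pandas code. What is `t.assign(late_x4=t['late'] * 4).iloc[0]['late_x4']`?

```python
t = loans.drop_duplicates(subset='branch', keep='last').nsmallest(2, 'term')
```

24

drop duplicate branch (keep=last):
    purpose  term  late    branch
3      home   206    10   Airport
6      auto    92     6  Downtown
7      auto   168     8     North
8  personal   332     0      Main
take 2 rows with smallest term:
  purpose  term  late    branch
6    auto    92     6  Downtown
7    auto   168     8     North
add column late_x4 = t['late'] * 4:
  purpose  term  late    branch  late_x4
6    auto    92     6  Downtown       24
7    auto   168     8     North       32
Reading off the value at position 0, column 'late_x4', we get 24.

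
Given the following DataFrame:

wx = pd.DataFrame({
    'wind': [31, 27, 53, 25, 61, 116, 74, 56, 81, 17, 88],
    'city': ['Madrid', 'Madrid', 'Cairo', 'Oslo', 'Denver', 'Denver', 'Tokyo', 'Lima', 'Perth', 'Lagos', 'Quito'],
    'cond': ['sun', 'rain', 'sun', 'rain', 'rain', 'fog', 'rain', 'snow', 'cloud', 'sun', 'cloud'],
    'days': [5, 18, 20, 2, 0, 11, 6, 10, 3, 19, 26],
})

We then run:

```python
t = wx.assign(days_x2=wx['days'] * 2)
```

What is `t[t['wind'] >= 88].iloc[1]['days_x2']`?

add column days_x2 = wx['days'] * 2:
    wind    city   cond  days  days_x2
0     31  Madrid    sun     5       10
1     27  Madrid   rain    18       36
2     53   Cairo    sun    20       40
3     25    Oslo   rain     2        4
4     61  Denver   rain     0        0
5    116  Denver    fog    11       22
6     74   Tokyo   rain     6       12
7     56    Lima   snow    10       20
8     81   Perth  cloud     3        6
9     17   Lagos    sun    19       38
10    88   Quito  cloud    26       52
filter rows where wind >= 88:
    wind    city   cond  days  days_x2
5    116  Denver    fog    11       22
10    88   Quito  cloud    26       52

52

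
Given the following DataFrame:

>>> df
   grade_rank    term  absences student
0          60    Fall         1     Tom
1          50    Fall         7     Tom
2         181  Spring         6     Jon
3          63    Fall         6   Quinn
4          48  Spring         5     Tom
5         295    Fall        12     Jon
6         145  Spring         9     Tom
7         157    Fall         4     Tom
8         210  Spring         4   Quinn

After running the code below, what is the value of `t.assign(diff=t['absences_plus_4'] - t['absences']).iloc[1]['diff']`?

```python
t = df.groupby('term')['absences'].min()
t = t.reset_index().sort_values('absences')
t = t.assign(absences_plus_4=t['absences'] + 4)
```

group by term, min of absences:
term
Fall      1
Spring    4
Name: absences, dtype: int64
reset_index():
     term  absences
0    Fall         1
1  Spring         4
sort by absences:
     term  absences
0    Fall         1
1  Spring         4
add column absences_plus_4 = t['absences'] + 4:
     term  absences  absences_plus_4
0    Fall         1                5
1  Spring         4                8
add column diff = t['absences_plus_4'] - t['absences']:
     term  absences  absences_plus_4  diff
0    Fall         1                5     4
1  Spring         4                8     4

4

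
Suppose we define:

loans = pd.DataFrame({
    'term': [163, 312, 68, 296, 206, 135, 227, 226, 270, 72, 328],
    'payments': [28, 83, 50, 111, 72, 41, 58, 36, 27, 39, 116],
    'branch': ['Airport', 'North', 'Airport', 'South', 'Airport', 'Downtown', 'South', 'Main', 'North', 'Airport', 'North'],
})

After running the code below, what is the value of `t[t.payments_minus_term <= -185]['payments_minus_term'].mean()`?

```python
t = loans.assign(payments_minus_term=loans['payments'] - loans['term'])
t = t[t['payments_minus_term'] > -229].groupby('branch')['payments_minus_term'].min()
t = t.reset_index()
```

-195.666666667

add column payments_minus_term = loans['payments'] - loans['term']:
    term  payments    branch  payments_minus_term
0    163        28   Airport                 -135
1    312        83     North                 -229
2     68        50   Airport                  -18
3    296       111     South                 -185
4    206        72   Airport                 -134
5    135        41  Downtown                  -94
6    227        58     South                 -169
7    226        36      Main                 -190
8    270        27     North                 -243
9     72        39   Airport                  -33
10   328       116     North                 -212
filter rows where payments_minus_term > -229:
    term  payments    branch  payments_minus_term
0    163        28   Airport                 -135
2     68        50   Airport                  -18
3    296       111     South                 -185
4    206        72   Airport                 -134
5    135        41  Downtown                  -94
6    227        58     South                 -169
7    226        36      Main                 -190
9     72        39   Airport                  -33
10   328       116     North                 -212
group by branch, min of payments_minus_term:
branch
Airport    -135
Downtown    -94
Main       -190
North      -212
South      -185
Name: payments_minus_term, dtype: int64
reset_index():
     branch  payments_minus_term
0   Airport                 -135
1  Downtown                  -94
2      Main                 -190
3     North                 -212
4     South                 -185
filter rows where payments_minus_term <= -185:
  branch  payments_minus_term
2   Main                 -190
3  North                 -212
4  South                 -185
Hence -195.666666667.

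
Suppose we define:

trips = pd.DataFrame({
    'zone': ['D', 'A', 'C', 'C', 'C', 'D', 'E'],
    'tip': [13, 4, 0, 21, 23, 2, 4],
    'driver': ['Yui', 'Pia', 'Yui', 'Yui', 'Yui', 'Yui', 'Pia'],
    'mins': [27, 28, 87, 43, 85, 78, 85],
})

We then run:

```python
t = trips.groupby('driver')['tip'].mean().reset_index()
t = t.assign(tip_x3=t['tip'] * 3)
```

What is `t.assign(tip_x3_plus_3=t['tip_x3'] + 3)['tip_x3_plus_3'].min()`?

15.0

group by driver, mean of tip:
driver
Pia     4.0
Yui    11.8
Name: tip, dtype: float64
reset_index():
  driver   tip
0    Pia   4.0
1    Yui  11.8
add column tip_x3 = t['tip'] * 3:
  driver   tip  tip_x3
0    Pia   4.0    12.0
1    Yui  11.8    35.4
add column tip_x3_plus_3 = t['tip_x3'] + 3:
  driver   tip  tip_x3  tip_x3_plus_3
0    Pia   4.0    12.0           15.0
1    Yui  11.8    35.4           38.4
So min() = 15.0.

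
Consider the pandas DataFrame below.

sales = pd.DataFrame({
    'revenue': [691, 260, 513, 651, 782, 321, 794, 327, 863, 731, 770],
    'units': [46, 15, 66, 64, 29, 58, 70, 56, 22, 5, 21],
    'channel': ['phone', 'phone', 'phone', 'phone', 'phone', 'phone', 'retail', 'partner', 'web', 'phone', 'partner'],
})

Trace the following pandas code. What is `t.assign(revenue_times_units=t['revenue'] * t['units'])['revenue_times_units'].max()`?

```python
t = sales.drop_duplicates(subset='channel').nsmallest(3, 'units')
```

drop duplicate channel (keep=first):
   revenue  units  channel
0      691     46    phone
6      794     70   retail
7      327     56  partner
8      863     22      web
take 3 rows with smallest units:
   revenue  units  channel
8      863     22      web
0      691     46    phone
7      327     56  partner
add column revenue_times_units = t['revenue'] * t['units']:
   revenue  units  channel  revenue_times_units
8      863     22      web                18986
0      691     46    phone                31786
7      327     56  partner                18312
The max of column 'revenue_times_units' is 31786.

31786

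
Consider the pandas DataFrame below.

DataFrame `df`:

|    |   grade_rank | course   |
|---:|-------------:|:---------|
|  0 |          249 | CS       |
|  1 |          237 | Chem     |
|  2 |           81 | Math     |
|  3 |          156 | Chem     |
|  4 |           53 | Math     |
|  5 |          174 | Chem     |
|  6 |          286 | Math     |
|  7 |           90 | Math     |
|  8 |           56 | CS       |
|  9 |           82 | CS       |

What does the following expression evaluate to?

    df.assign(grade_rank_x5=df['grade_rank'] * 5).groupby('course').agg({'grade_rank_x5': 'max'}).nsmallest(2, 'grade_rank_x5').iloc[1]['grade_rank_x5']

add column grade_rank_x5 = df['grade_rank'] * 5:
   grade_rank course  grade_rank_x5
0         249     CS           1245
1         237   Chem           1185
2          81   Math            405
3         156   Chem            780
4          53   Math            265
5         174   Chem            870
6         286   Math           1430
7          90   Math            450
8          56     CS            280
9          82     CS            410
group by course, max of grade_rank_x5:
        grade_rank_x5
course               
CS               1245
Chem             1185
Math             1430
take 2 rows with smallest grade_rank_x5:
        grade_rank_x5
course               
Chem             1185
CS               1245
Hence 1245.

1245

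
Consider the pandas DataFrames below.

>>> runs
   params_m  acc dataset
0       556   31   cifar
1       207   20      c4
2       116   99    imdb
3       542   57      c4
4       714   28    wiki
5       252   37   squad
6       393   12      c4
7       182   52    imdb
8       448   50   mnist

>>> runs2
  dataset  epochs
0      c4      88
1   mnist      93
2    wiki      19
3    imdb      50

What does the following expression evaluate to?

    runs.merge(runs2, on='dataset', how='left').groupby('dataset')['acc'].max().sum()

302

merge on 'dataset' (how='left') → 9 rows:
   params_m  acc dataset  epochs
0       556   31   cifar     NaN
1       207   20      c4    88.0
2       116   99    imdb    50.0
3       542   57      c4    88.0
4       714   28    wiki    19.0
5       252   37   squad     NaN
6       393   12      c4    88.0
7       182   52    imdb    50.0
8       448   50   mnist    93.0
group by dataset, max of acc:
dataset
c4       57
cifar    31
imdb     99
mnist    50
squad    37
wiki     28
Name: acc, dtype: int64
Reading off the sum of the resulting series, we get 302.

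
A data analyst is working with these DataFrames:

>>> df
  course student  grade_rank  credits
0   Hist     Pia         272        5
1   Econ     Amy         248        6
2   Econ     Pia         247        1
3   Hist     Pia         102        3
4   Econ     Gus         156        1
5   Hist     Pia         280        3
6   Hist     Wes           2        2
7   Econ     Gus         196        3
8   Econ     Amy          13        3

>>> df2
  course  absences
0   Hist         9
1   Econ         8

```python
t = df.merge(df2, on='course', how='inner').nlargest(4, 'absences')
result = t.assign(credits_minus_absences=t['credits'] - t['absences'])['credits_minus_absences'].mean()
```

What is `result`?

merge on 'course' (how='inner') → 9 rows:
  course student  grade_rank  credits  absences
0   Hist     Pia         272        5         9
1   Econ     Amy         248        6         8
2   Econ     Pia         247        1         8
3   Hist     Pia         102        3         9
4   Econ     Gus         156        1         8
5   Hist     Pia         280        3         9
6   Hist     Wes           2        2         9
7   Econ     Gus         196        3         8
8   Econ     Amy          13        3         8
take 4 rows with largest absences:
  course student  grade_rank  credits  absences
0   Hist     Pia         272        5         9
3   Hist     Pia         102        3         9
5   Hist     Pia         280        3         9
6   Hist     Wes           2        2         9
add column credits_minus_absences = t['credits'] - t['absences']:
  course student  grade_rank  credits  absences  credits_minus_absences
0   Hist     Pia         272        5         9                      -4
3   Hist     Pia         102        3         9                      -6
5   Hist     Pia         280        3         9                      -6
6   Hist     Wes           2        2         9                      -7
mean of column 'credits_minus_absences' → -5.75

-5.75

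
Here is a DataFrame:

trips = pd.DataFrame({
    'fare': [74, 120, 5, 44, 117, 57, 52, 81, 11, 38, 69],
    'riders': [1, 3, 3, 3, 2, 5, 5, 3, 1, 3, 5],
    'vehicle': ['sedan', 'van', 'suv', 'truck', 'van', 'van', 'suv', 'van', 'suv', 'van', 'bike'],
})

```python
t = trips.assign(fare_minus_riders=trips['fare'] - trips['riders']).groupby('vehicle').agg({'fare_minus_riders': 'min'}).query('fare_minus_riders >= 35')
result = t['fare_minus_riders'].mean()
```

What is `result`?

53.25

add column fare_minus_riders = trips['fare'] - trips['riders']:
    fare  riders vehicle  fare_minus_riders
0     74       1   sedan                 73
1    120       3     van                117
2      5       3     suv                  2
3     44       3   truck                 41
4    117       2     van                115
5     57       5     van                 52
6     52       5     suv                 47
7     81       3     van                 78
8     11       1     suv                 10
9     38       3     van                 35
10    69       5    bike                 64
group by vehicle, min of fare_minus_riders:
         fare_minus_riders
vehicle                   
bike                    64
sedan                   73
suv                      2
truck                   41
van                     35
filter rows where fare_minus_riders >= 35:
         fare_minus_riders
vehicle                   
bike                    64
sedan                   73
truck                   41
van                     35
So mean() = 53.25.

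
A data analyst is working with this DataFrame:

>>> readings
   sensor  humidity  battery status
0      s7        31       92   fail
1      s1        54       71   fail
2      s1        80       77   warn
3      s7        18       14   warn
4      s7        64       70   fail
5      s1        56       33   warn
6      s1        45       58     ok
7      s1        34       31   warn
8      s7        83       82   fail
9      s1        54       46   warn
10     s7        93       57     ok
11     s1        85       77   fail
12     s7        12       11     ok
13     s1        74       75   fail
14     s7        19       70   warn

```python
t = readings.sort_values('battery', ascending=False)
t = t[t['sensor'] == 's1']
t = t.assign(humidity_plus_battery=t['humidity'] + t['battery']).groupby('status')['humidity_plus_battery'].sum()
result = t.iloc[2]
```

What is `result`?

411

sort by battery descending:
   sensor  humidity  battery status
0      s7        31       92   fail
8      s7        83       82   fail
2      s1        80       77   warn
11     s1        85       77   fail
13     s1        74       75   fail
1      s1        54       71   fail
4      s7        64       70   fail
14     s7        19       70   warn
6      s1        45       58     ok
10     s7        93       57     ok
9      s1        54       46   warn
5      s1        56       33   warn
7      s1        34       31   warn
3      s7        18       14   warn
12     s7        12       11     ok
filter rows where sensor == 's1':
   sensor  humidity  battery status
2      s1        80       77   warn
11     s1        85       77   fail
13     s1        74       75   fail
1      s1        54       71   fail
6      s1        45       58     ok
9      s1        54       46   warn
5      s1        56       33   warn
7      s1        34       31   warn
add column humidity_plus_battery = t['humidity'] + t['battery']:
   sensor  humidity  battery status  humidity_plus_battery
2      s1        80       77   warn                    157
11     s1        85       77   fail                    162
13     s1        74       75   fail                    149
1      s1        54       71   fail                    125
6      s1        45       58     ok                    103
9      s1        54       46   warn                    100
5      s1        56       33   warn                     89
7      s1        34       31   warn                     65
group by status, sum of humidity_plus_battery:
status
fail    436
ok      103
warn    411
Name: humidity_plus_battery, dtype: int64
Then the value at position 2: 411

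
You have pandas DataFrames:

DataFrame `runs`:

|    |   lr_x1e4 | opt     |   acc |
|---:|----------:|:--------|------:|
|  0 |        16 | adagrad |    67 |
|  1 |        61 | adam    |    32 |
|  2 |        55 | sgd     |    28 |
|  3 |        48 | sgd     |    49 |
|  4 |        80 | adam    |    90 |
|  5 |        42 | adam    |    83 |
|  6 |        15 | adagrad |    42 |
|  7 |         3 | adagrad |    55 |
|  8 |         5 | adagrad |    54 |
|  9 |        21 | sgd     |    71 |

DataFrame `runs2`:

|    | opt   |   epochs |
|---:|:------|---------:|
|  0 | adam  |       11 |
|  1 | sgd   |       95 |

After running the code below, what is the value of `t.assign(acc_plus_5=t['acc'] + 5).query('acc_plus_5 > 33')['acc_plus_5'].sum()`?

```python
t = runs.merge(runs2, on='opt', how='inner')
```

merge on 'opt' (how='inner') → 6 rows:
   lr_x1e4   opt  acc  epochs
0       61  adam   32      11
1       55   sgd   28      95
2       48   sgd   49      95
3       80  adam   90      11
4       42  adam   83      11
5       21   sgd   71      95
add column acc_plus_5 = t['acc'] + 5:
   lr_x1e4   opt  acc  epochs  acc_plus_5
0       61  adam   32      11          37
1       55   sgd   28      95          33
2       48   sgd   49      95          54
3       80  adam   90      11          95
4       42  adam   83      11          88
5       21   sgd   71      95          76
filter rows where acc_plus_5 > 33:
   lr_x1e4   opt  acc  epochs  acc_plus_5
0       61  adam   32      11          37
2       48   sgd   49      95          54
3       80  adam   90      11          95
4       42  adam   83      11          88
5       21   sgd   71      95          76
sum of column 'acc_plus_5' → 350

350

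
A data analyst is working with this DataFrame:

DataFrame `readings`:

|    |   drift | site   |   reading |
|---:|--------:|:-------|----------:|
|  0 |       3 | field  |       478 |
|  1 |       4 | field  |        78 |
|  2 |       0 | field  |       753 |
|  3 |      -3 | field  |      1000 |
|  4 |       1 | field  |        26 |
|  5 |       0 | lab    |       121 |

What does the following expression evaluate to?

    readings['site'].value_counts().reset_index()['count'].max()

5

value_counts of site:
site
field    5
lab      1
Name: count, dtype: int64
reset_index():
    site  count
0  field      5
1    lab      1
Taking the max of column 'count' gives 5.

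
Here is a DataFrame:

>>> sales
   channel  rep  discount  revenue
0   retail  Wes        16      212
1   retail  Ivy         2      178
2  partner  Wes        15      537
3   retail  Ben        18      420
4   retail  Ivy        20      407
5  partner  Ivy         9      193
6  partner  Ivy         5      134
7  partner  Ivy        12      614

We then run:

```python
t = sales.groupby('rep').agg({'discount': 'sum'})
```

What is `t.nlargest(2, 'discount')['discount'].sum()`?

79

group by rep, sum of discount:
     discount
rep          
Ben        18
Ivy        48
Wes        31
take 2 rows with largest discount:
     discount
rep          
Ivy        48
Wes        31
Finally, sum of column 'discount' = 79.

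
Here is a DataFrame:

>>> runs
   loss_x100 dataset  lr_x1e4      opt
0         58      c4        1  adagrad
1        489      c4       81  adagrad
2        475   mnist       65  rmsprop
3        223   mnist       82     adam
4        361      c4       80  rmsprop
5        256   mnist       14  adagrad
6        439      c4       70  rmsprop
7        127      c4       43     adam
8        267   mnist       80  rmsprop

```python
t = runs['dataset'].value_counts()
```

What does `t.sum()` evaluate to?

value_counts of dataset:
dataset
c4       5
mnist    4
Name: count, dtype: int64
So sum() = 9.

9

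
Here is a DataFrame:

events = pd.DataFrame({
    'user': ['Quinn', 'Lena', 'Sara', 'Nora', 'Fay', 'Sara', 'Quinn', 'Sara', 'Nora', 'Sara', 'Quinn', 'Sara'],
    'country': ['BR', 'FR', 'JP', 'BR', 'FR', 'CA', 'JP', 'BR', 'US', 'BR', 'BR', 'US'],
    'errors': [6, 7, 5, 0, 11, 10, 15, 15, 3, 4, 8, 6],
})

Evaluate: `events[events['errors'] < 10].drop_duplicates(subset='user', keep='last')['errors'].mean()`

filter rows where errors < 10:
     user country  errors
0   Quinn      BR       6
1    Lena      FR       7
2    Sara      JP       5
3    Nora      BR       0
8    Nora      US       3
9    Sara      BR       4
10  Quinn      BR       8
11   Sara      US       6
drop duplicate user (keep=last):
     user country  errors
1    Lena      FR       7
8    Nora      US       3
10  Quinn      BR       8
11   Sara      US       6
Finally, mean of column 'errors' = 6.0.

6.0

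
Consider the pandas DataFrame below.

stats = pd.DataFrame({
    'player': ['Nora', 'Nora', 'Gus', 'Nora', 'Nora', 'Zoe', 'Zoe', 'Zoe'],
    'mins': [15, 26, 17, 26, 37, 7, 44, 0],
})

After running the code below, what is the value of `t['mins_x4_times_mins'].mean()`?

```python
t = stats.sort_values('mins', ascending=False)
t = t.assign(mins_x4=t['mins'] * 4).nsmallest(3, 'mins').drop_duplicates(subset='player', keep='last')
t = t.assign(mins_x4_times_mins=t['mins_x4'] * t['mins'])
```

548.0

sort by mins descending:
  player  mins
6    Zoe    44
4   Nora    37
1   Nora    26
3   Nora    26
2    Gus    17
0   Nora    15
5    Zoe     7
7    Zoe     0
add column mins_x4 = t['mins'] * 4:
  player  mins  mins_x4
6    Zoe    44      176
4   Nora    37      148
1   Nora    26      104
3   Nora    26      104
2    Gus    17       68
0   Nora    15       60
5    Zoe     7       28
7    Zoe     0        0
take 3 rows with smallest mins:
  player  mins  mins_x4
7    Zoe     0        0
5    Zoe     7       28
0   Nora    15       60
drop duplicate player (keep=last):
  player  mins  mins_x4
5    Zoe     7       28
0   Nora    15       60
add column mins_x4_times_mins = t['mins_x4'] * t['mins']:
  player  mins  mins_x4  mins_x4_times_mins
5    Zoe     7       28                 196
0   Nora    15       60                 900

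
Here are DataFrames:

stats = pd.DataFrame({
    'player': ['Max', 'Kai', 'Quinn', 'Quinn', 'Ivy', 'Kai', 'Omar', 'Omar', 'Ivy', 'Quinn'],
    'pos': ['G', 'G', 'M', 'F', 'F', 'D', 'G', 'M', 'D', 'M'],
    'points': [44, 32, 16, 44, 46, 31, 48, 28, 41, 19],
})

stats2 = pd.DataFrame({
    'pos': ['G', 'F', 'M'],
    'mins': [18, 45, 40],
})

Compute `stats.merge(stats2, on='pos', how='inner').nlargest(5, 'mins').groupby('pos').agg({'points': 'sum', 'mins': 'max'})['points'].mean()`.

merge on 'pos' (how='inner') → 8 rows:
  player pos  points  mins
0    Max   G      44    18
1    Kai   G      32    18
2  Quinn   M      16    40
3  Quinn   F      44    45
4    Ivy   F      46    45
5   Omar   G      48    18
6   Omar   M      28    40
7  Quinn   M      19    40
take 5 rows with largest mins:
  player pos  points  mins
3  Quinn   F      44    45
4    Ivy   F      46    45
2  Quinn   M      16    40
6   Omar   M      28    40
7  Quinn   M      19    40
group by pos: sum(points), max(mins):
     points  mins
pos              
F        90    45
M        63    40
The mean of column 'points' is 76.5.

76.5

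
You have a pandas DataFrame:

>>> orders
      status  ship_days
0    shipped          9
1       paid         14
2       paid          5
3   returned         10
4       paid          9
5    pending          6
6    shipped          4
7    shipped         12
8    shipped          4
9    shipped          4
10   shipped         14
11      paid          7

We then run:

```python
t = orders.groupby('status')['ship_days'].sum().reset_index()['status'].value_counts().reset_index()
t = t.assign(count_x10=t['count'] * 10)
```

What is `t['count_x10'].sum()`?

group by status, sum of ship_days:
status
paid        35
pending      6
returned    10
shipped     47
Name: ship_days, dtype: int64
reset_index():
     status  ship_days
0      paid         35
1   pending          6
2  returned         10
3   shipped         47
value_counts of status:
status
paid        1
pending     1
returned    1
shipped     1
Name: count, dtype: int64
reset_index():
     status  count
0      paid      1
1   pending      1
2  returned      1
3   shipped      1
add column count_x10 = t['count'] * 10:
     status  count  count_x10
0      paid      1         10
1   pending      1         10
2  returned      1         10
3   shipped      1         10

40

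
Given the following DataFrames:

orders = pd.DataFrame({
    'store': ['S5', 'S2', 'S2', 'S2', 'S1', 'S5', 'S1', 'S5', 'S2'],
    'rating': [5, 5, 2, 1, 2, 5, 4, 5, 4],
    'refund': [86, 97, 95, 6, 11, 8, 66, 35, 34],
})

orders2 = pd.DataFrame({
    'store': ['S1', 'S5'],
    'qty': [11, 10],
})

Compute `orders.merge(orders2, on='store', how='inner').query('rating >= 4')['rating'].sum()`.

merge on 'store' (how='inner') → 5 rows:
  store  rating  refund  qty
0    S5       5      86   10
1    S1       2      11   11
2    S5       5       8   10
3    S1       4      66   11
4    S5       5      35   10
filter rows where rating >= 4:
  store  rating  refund  qty
0    S5       5      86   10
2    S5       5       8   10
3    S1       4      66   11
4    S5       5      35   10
Reading off the sum of column 'rating', we get 19.

19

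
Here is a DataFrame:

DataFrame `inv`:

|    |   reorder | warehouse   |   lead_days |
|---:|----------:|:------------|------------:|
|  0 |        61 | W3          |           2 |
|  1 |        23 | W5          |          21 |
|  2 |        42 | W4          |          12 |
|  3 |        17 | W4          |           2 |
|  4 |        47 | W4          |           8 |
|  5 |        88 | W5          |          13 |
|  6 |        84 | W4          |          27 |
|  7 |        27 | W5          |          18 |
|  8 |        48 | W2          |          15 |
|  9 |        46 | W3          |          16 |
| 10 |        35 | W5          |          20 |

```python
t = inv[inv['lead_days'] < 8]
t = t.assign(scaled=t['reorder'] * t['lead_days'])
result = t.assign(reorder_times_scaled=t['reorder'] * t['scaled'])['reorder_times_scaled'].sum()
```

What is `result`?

8020

filter rows where lead_days < 8:
   reorder warehouse  lead_days
0       61        W3          2
3       17        W4          2
add column scaled = t['reorder'] * t['lead_days']:
   reorder warehouse  lead_days  scaled
0       61        W3          2     122
3       17        W4          2      34
add column reorder_times_scaled = t['reorder'] * t['scaled']:
   reorder warehouse  lead_days  scaled  reorder_times_scaled
0       61        W3          2     122                  7442
3       17        W4          2      34                   578
Finally, sum of column 'reorder_times_scaled' = 8020.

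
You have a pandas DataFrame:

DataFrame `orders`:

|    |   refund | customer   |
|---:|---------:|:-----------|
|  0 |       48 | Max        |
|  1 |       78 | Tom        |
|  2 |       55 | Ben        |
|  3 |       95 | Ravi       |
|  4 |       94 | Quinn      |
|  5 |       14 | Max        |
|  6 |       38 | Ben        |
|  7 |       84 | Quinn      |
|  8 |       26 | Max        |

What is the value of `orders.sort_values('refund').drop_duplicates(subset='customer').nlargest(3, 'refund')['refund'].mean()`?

85.6666666667

sort by refund:
   refund customer
5      14      Max
8      26      Max
6      38      Ben
0      48      Max
2      55      Ben
1      78      Tom
7      84    Quinn
4      94    Quinn
3      95     Ravi
drop duplicate customer (keep=first):
   refund customer
5      14      Max
6      38      Ben
1      78      Tom
7      84    Quinn
3      95     Ravi
take 3 rows with largest refund:
   refund customer
3      95     Ravi
7      84    Quinn
1      78      Tom
Hence 85.6666666667.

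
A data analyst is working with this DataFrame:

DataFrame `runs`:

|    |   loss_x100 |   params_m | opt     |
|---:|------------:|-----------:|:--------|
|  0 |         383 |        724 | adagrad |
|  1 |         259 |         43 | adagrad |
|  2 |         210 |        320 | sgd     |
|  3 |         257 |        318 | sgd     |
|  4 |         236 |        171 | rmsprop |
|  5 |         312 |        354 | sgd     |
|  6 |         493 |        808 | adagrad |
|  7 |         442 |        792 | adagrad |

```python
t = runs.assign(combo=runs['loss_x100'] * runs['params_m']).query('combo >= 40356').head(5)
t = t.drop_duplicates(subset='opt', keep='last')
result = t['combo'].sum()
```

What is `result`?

add column combo = runs['loss_x100'] * runs['params_m']:
   loss_x100  params_m      opt   combo
0        383       724  adagrad  277292
1        259        43  adagrad   11137
2        210       320      sgd   67200
3        257       318      sgd   81726
4        236       171  rmsprop   40356
5        312       354      sgd  110448
6        493       808  adagrad  398344
7        442       792  adagrad  350064
filter rows where combo >= 40356:
   loss_x100  params_m      opt   combo
0        383       724  adagrad  277292
2        210       320      sgd   67200
3        257       318      sgd   81726
4        236       171  rmsprop   40356
5        312       354      sgd  110448
6        493       808  adagrad  398344
7        442       792  adagrad  350064
take first 5 rows:
   loss_x100  params_m      opt   combo
0        383       724  adagrad  277292
2        210       320      sgd   67200
3        257       318      sgd   81726
4        236       171  rmsprop   40356
5        312       354      sgd  110448
drop duplicate opt (keep=last):
   loss_x100  params_m      opt   combo
0        383       724  adagrad  277292
4        236       171  rmsprop   40356
5        312       354      sgd  110448
Finally, sum of column 'combo' = 428096.

428096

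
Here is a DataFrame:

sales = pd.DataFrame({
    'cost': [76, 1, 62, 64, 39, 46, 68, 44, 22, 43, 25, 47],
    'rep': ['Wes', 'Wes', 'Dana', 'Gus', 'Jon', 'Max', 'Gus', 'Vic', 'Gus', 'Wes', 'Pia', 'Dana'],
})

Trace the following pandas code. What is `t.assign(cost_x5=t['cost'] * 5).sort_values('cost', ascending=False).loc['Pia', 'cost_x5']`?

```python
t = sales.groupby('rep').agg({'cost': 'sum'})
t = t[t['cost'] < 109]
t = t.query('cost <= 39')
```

group by rep, sum of cost:
      cost
rep       
Dana   109
Gus    154
Jon     39
Max     46
Pia     25
Vic     44
Wes    120
filter rows where cost < 109:
     cost
rep      
Jon    39
Max    46
Pia    25
Vic    44
filter rows where cost <= 39:
     cost
rep      
Jon    39
Pia    25
add column cost_x5 = t['cost'] * 5:
     cost  cost_x5
rep               
Jon    39      195
Pia    25      125
sort by cost descending:
     cost  cost_x5
rep               
Jon    39      195
Pia    25      125

125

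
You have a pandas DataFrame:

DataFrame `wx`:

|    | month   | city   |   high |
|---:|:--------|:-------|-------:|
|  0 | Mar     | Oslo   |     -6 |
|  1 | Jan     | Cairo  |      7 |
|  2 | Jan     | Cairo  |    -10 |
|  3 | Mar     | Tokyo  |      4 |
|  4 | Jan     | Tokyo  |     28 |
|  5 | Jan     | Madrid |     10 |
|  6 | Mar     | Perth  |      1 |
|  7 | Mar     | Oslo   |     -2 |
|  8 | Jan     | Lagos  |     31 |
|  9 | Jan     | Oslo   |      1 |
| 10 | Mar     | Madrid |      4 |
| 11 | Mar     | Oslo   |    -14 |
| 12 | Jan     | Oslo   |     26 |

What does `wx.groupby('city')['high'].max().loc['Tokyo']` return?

28

group by city, max of high:
city
Cairo      7
Lagos     31
Madrid    10
Oslo      26
Perth      1
Tokyo     28
Name: high, dtype: int64
The value at index 'Tokyo' is 28.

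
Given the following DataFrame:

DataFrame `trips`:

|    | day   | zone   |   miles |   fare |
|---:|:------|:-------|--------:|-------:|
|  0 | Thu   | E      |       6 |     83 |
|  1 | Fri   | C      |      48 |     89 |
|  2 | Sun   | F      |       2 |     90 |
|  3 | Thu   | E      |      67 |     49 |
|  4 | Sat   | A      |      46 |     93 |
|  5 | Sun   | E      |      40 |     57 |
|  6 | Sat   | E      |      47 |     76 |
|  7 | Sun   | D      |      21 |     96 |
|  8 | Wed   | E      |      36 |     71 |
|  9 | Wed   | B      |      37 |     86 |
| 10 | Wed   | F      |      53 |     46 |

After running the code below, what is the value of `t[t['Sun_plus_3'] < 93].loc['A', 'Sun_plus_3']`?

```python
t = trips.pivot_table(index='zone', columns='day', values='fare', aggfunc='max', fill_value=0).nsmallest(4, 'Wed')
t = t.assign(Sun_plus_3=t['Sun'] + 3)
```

pivot: rows=zone, cols=day, max(fare):
day   Fri  Sat  Sun  Thu  Wed
zone                         
A       0   93    0    0    0
B       0    0    0    0   86
C      89    0    0    0    0
D       0    0   96    0    0
E       0   76   57   83   71
F       0    0   90    0   46
take 4 rows with smallest Wed:
day   Fri  Sat  Sun  Thu  Wed
zone                         
A       0   93    0    0    0
C      89    0    0    0    0
D       0    0   96    0    0
F       0    0   90    0   46
add column Sun_plus_3 = t['Sun'] + 3:
day   Fri  Sat  Sun  Thu  Wed  Sun_plus_3
zone                                     
A       0   93    0    0    0           3
C      89    0    0    0    0           3
D       0    0   96    0    0          99
F       0    0   90    0   46          93
filter rows where Sun_plus_3 < 93:
day   Fri  Sat  Sun  Thu  Wed  Sun_plus_3
zone                                     
A       0   93    0    0    0           3
C      89    0    0    0    0           3
So loc['A', 'Sun_plus_3'] = 3.

3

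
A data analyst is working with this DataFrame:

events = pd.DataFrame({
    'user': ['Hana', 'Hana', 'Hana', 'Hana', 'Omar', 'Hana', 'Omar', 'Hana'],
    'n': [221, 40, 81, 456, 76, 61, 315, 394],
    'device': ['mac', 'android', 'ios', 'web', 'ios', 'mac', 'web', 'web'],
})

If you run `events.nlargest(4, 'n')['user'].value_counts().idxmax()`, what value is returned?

take 4 rows with largest n:
   user    n device
3  Hana  456    web
7  Hana  394    web
6  Omar  315    web
0  Hana  221    mac
value_counts of user:
user
Hana    3
Omar    1
Name: count, dtype: int64

Hana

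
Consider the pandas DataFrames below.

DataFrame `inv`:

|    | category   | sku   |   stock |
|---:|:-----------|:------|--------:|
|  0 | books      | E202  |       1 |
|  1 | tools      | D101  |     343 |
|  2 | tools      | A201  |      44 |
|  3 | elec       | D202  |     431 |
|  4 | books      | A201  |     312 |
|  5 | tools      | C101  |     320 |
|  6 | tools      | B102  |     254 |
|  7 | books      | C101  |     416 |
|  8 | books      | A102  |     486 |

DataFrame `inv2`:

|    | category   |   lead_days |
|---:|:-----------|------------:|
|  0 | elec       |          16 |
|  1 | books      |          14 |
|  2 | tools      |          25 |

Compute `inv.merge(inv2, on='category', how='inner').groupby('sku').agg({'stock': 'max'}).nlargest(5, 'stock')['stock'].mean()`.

merge on 'category' (how='inner') → 9 rows:
  category   sku  stock  lead_days
0    books  E202      1         14
1    tools  D101    343         25
2    tools  A201     44         25
3     elec  D202    431         16
4    books  A201    312         14
5    tools  C101    320         25
6    tools  B102    254         25
7    books  C101    416         14
8    books  A102    486         14
group by sku, max of stock:
      stock
sku        
A102    486
A201    312
B102    254
C101    416
D101    343
D202    431
E202      1
take 5 rows with largest stock:
      stock
sku        
A102    486
D202    431
C101    416
D101    343
A201    312

397.6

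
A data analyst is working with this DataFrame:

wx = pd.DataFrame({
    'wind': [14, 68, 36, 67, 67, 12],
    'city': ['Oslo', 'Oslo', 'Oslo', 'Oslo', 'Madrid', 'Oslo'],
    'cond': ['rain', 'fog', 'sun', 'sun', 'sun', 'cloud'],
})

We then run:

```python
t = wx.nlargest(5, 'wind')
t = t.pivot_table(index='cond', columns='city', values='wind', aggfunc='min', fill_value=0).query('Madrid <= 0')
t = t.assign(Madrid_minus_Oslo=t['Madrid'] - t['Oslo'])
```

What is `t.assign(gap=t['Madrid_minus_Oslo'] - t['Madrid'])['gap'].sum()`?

take 5 rows with largest wind:
   wind    city  cond
1    68    Oslo   fog
3    67    Oslo   sun
4    67  Madrid   sun
2    36    Oslo   sun
0    14    Oslo  rain
pivot: rows=cond, cols=city, min(wind):
city  Madrid  Oslo
cond              
fog        0    68
rain       0    14
sun       67    36
filter rows where Madrid <= 0:
city  Madrid  Oslo
cond              
fog        0    68
rain       0    14
add column Madrid_minus_Oslo = t['Madrid'] - t['Oslo']:
city  Madrid  Oslo  Madrid_minus_Oslo
cond                                 
fog        0    68                -68
rain       0    14                -14
add column gap = t['Madrid_minus_Oslo'] - t['Madrid']:
city  Madrid  Oslo  Madrid_minus_Oslo  gap
cond                                      
fog        0    68                -68  -68
rain       0    14                -14  -14
Then the sum of column 'gap': -82

-82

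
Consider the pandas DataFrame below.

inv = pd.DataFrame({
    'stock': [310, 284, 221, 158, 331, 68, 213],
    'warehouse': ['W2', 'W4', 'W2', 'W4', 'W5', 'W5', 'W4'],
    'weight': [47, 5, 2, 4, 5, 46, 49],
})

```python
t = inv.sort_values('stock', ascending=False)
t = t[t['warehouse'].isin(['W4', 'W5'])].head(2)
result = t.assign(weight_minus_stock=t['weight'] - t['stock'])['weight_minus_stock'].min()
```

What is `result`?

sort by stock descending:
   stock warehouse  weight
4    331        W5       5
0    310        W2      47
1    284        W4       5
2    221        W2       2
6    213        W4      49
3    158        W4       4
5     68        W5      46
filter rows where warehouse in ['W4', 'W5']:
   stock warehouse  weight
4    331        W5       5
1    284        W4       5
6    213        W4      49
3    158        W4       4
5     68        W5      46
take first 2 rows:
   stock warehouse  weight
4    331        W5       5
1    284        W4       5
add column weight_minus_stock = t['weight'] - t['stock']:
   stock warehouse  weight  weight_minus_stock
4    331        W5       5                -326
1    284        W4       5                -279
The min of column 'weight_minus_stock' is -326.

-326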